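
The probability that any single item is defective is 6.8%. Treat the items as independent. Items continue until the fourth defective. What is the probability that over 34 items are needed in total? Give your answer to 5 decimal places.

0.80203

Needing more than 34 items ⇔ fewer than 4 successes in the first 34. With X ~ Binomial(34, 0.068), P(Y > 34) = P(X ≤ 3).
  k=0: C(34,0)·0.068^0·0.932^34 = 0.0912307
  k=1: C(34,1)·0.068^1·0.932^33 = 0.2263148
  k=2: C(34,2)·0.068^2·0.932^32 = 0.2724519
  k=3: C(34,3)·0.068^3·0.932^31 = 0.2120370
P(X ≤ 3) = 0.8020344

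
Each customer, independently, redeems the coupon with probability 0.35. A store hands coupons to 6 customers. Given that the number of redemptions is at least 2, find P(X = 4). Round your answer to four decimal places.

X ~ Binomial(6, 0.35). Want P(X=4 | X≥2) = P(X=4) / P(X≥2).
P(X=4) = C(6,4)·0.35^4·0.65^2 = 0.095102
P(X≥2) = 1 − 0.075419 − 0.243661 = 0.680920
Ratio = 0.095102 / 0.680920 = 0.139667

0.1397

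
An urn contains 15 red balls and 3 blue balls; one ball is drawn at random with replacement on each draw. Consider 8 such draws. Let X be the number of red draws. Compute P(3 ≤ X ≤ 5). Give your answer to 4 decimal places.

0.1344

X ~ Binomial(8, 0.833333); P(3 ≤ X ≤ 5) = Σ C(8,k) p^k (1−p)^(8−k) over k:
  k=3: C(8,3)·0.833333^3·0.166667^5 = 0.004168
  k=4: C(8,4)·0.833333^4·0.166667^4 = 0.026048
  k=5: C(8,5)·0.833333^5·0.166667^3 = 0.104190
Total = 0.134406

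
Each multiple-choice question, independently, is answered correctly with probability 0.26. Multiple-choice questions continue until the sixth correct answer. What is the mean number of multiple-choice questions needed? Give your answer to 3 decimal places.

Y = total multiple-choice questions until the sixth success; negative binomial with r=6, p=0.26.
E[Y] = r / p = 6 / 0.26 = 23.07692

23.077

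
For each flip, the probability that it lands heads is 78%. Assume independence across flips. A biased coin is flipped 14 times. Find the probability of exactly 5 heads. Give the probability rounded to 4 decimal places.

X ~ Binomial(n=14, p=0.78).
P(X=5) = C(14,5) · p^5 · (1−p)^9
= 2002 · 0.28872 · 1.2073e-06 = 0.000698

0.0007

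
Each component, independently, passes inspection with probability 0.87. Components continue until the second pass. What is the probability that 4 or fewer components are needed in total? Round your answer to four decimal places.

Finishing within 4 components ⇔ at least 2 successes in the first 4. With X ~ Binomial(4, 0.87), P(Y ≤ 4) = 1 − P(X ≤ 1).
  k=0: C(4,0)·0.87^0·0.13^4 = 0.000286
  k=1: C(4,1)·0.87^1·0.13^3 = 0.007646
1 − 0.007931 = 0.992069

0.9921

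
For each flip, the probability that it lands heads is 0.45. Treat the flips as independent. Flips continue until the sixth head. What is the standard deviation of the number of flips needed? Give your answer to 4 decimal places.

4.0369

Y = total flips until the sixth success; negative binomial with r=6, p=0.45.
SD(Y) = √[r(1−p)/p²] = √(16.296296) = 4.036867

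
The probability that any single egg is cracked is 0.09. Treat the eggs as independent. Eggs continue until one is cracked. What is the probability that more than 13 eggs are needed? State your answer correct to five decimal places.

Y = number of eggs to the first success; geometric, p = 0.09.
P(Y > 13) = P(first 13 all fail) = (1−p)^13 = 0.2934527

0.29345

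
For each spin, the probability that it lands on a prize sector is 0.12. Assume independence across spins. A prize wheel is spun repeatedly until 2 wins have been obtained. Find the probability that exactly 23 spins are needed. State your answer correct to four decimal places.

0.0216

Y = trial on which the second success occurs; negative binomial, r=2, p=0.12.
P(Y=23) = C(22,1) · p^2 · (1−p)^21
= 22 · 0.0144 · 0.068255 = 0.021623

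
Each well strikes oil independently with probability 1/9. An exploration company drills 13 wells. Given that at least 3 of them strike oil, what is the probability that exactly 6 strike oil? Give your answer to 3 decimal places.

X ~ Binomial(13, 0.111111). Want P(X=6 | X≥3) = P(X=6) / P(X≥3).
P(X=6) = C(13,6)·0.111111^6·0.888889^7 = 0.00142
P(X≥3) = 1 − 0.21628 − 0.35146 − 0.26359 = 0.16867
Ratio = 0.00142 / 0.16867 = 0.00839

0.008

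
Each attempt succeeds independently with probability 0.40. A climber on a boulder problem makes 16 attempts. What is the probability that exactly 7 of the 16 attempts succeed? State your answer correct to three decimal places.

X ~ Binomial(n=16, p=0.40).
P(X=7) = C(16,7) · p^7 · (1−p)^9
= 11440 · 0.0016384 · 0.010078 = 0.18889

0.189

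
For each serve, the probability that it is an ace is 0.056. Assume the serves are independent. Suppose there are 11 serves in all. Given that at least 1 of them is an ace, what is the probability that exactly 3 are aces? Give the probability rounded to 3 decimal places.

0.039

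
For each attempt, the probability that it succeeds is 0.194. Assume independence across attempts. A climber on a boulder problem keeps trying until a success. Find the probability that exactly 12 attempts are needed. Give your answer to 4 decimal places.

0.0181

Geometric (trials to first success), p = 0.194.
P(Y = 12) = (1−p)^11 · p = 0.093258 · 0.194 = 0.018092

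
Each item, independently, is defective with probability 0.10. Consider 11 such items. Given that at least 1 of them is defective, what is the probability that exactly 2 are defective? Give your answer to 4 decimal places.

0.3105

X ~ Binomial(11, 0.10). Want P(X=2 | X≥1) = P(X=2) / P(X≥1).
P(X=2) = C(11,2)·0.10^2·0.90^9 = 0.213081
P(X≥1) = 1 − 0.313811 = 0.686189
Ratio = 0.213081 / 0.686189 = 0.310528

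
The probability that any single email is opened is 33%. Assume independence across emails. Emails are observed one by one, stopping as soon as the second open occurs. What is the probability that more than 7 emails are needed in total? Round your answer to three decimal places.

0.270

Needing more than 7 emails ⇔ fewer than 2 successes in the first 7. With X ~ Binomial(7, 0.33), P(Y > 7) = P(X ≤ 1).
  k=0: C(7,0)·0.33^0·0.67^7 = 0.06061
  k=1: C(7,1)·0.33^1·0.67^6 = 0.20896
P(X ≤ 1) = 0.26957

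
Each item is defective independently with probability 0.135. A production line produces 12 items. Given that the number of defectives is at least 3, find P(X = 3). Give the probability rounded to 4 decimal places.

0.6863

X ~ Binomial(12, 0.135). Want P(X=3 | X≥3) = P(X=3) / P(X≥3).
P(X=3) = C(12,3)·0.135^3·0.865^9 = 0.146747
P(X≥3) = 1 − 0.175466 − 0.328619 − 0.282080 = 0.213835
Ratio = 0.146747 / 0.213835 = 0.686262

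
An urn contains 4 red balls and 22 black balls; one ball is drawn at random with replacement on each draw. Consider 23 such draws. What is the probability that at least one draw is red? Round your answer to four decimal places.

P(at least one) = 1 − P(none) = 1 − (1 − 0.153846)^23
= 1 − 0.021445 = 0.978555

0.9786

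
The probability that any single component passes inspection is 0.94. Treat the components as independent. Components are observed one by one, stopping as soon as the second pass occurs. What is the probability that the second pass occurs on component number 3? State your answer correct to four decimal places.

Y = trial on which the second success occurs; negative binomial, r=2, p=0.94.
P(Y=3) = C(2,1) · p^2 · (1−p)^1
= 2 · 0.8836 · 0.06 = 0.106032

0.1060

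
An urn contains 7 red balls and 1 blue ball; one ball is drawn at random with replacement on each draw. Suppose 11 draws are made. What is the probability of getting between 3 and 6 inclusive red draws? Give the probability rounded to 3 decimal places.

X ~ Binomial(11, 0.875); P(3 ≤ X ≤ 6) = Σ C(11,k) p^k (1−p)^(11−k) over k:
  k=3: C(11,3)·0.875^3·0.125^8 = 0.00001
  k=4: C(11,4)·0.875^4·0.125^7 = 0.00009
  k=5: C(11,5)·0.875^5·0.125^6 = 0.00090
  k=6: C(11,6)·0.875^6·0.125^5 = 0.00633
Total = 0.00733

0.007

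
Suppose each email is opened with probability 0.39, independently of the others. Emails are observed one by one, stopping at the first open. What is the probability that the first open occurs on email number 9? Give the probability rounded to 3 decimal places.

Geometric (trials to first success), p = 0.39.
P(Y = 9) = (1−p)^8 · p = 0.019171 · 0.39 = 0.00748

0.007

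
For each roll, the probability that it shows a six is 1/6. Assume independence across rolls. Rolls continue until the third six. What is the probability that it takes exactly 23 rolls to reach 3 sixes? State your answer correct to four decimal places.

Y = trial on which the third success occurs; negative binomial, r=3, p=0.166667.
P(Y=23) = C(22,2) · p^3 · (1−p)^20
= 231 · 0.0046296 · 0.026084 = 0.027895

0.0279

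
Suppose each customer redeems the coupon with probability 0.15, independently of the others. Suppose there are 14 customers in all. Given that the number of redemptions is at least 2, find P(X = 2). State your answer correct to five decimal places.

X ~ Binomial(14, 0.15). Want P(X=2 | X≥2) = P(X=2) / P(X≥2).
P(X=2) = C(14,2)·0.15^2·0.85^12 = 0.2912400
P(X≥2) = 1 − 0.1027697 − 0.2539015 = 0.6433288
Ratio = 0.2912400 / 0.6433288 = 0.4527079

0.45271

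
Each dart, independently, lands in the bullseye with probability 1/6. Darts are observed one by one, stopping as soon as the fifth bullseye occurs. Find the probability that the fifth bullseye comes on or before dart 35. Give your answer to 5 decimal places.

0.71568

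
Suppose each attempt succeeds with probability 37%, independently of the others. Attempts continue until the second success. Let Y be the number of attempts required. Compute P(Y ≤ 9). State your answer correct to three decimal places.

0.902

Finishing within 9 attempts ⇔ at least 2 successes in the first 9. With X ~ Binomial(9, 0.37), P(Y ≤ 9) = 1 − P(X ≤ 1).
  k=0: C(9,0)·0.37^0·0.63^9 = 0.01563
  k=1: C(9,1)·0.37^1·0.63^8 = 0.08264
1 − 0.09827 = 0.90173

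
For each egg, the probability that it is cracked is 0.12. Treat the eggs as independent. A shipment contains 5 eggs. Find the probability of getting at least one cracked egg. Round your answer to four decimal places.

0.4723

P(at least one) = 1 − P(none) = 1 − (1 − 0.12)^5
= 1 − 0.527732 = 0.472268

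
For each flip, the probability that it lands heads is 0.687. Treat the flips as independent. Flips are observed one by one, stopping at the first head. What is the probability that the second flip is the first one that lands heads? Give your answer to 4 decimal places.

Geometric (trials to first success), p = 0.687.
P(Y = 2) = (1−p)^1 · p = 0.313 · 0.687 = 0.215031

0.2150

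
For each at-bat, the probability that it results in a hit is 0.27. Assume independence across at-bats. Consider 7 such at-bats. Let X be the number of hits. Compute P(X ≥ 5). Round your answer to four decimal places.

0.0181

X ~ Binomial(7, 0.27); P(X ≥ 5) = Σ C(7,k) p^k (1−p)^(7−k) over k:
  k=5: C(7,5)·0.27^5·0.73^2 = 0.016058
  k=6: C(7,6)·0.27^6·0.73^1 = 0.001980
  k=7: C(7,7)·0.27^7·0.73^0 = 0.000105
Total = 0.018142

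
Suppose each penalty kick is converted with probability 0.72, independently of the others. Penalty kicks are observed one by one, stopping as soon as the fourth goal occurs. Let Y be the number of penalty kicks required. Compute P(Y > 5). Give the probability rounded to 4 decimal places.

0.4303

Needing more than 5 penalty kicks ⇔ fewer than 4 successes in the first 5. With X ~ Binomial(5, 0.72), P(Y > 5) = P(X ≤ 3).
  k=0: C(5,0)·0.72^0·0.28^5 = 0.001721
  k=1: C(5,1)·0.72^1·0.28^4 = 0.022128
  k=2: C(5,2)·0.72^2·0.28^3 = 0.113799
  k=3: C(5,3)·0.72^3·0.28^2 = 0.292626
P(X ≤ 3) = 0.430274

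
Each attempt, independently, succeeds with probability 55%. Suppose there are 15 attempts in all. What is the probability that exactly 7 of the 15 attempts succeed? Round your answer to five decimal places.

0.16474

X ~ Binomial(n=15, p=0.55).
P(X=7) = C(15,7) · p^7 · (1−p)^8
= 6435 · 0.015224 · 0.0016815 = 0.1647356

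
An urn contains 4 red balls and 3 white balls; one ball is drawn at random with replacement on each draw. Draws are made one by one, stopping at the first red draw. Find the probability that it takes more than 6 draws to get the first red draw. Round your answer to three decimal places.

0.006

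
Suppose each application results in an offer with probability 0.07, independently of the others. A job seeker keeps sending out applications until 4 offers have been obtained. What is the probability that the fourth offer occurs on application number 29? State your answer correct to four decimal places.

0.0128

Y = trial on which the fourth success occurs; negative binomial, r=4, p=0.07.
P(Y=29) = C(28,3) · p^4 · (1−p)^25
= 3276 · 2.401e-05 · 0.16296 = 0.012818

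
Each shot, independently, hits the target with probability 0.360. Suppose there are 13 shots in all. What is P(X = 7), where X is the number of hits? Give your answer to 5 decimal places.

X ~ Binomial(n=13, p=0.36).
P(X=7) = C(13,7) · p^7 · (1−p)^6
= 1716 · 0.00078364 · 0.068719 = 0.0924091

0.09241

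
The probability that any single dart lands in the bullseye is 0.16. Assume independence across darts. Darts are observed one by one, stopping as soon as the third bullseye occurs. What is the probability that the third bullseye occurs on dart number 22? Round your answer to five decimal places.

0.03132

Y = trial on which the third success occurs; negative binomial, r=3, p=0.16.
P(Y=22) = C(21,2) · p^3 · (1−p)^19
= 210 · 0.004096 · 0.036417 = 0.0313246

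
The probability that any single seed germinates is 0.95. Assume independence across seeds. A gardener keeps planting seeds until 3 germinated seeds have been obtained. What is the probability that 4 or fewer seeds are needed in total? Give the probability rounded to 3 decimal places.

Finishing within 4 seeds ⇔ at least 3 successes in the first 4. With X ~ Binomial(4, 0.95), P(Y ≤ 4) = 1 − P(X ≤ 2).
  k=0: C(4,0)·0.95^0·0.05^4 = 0.00001
  k=1: C(4,1)·0.95^1·0.05^3 = 0.00047
  k=2: C(4,2)·0.95^2·0.05^2 = 0.01354
1 − 0.01402 = 0.98598

0.986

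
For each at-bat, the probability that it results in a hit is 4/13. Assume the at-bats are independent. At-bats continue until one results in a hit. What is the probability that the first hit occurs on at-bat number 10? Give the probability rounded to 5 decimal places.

0.01124

Geometric (trials to first success), p = 0.307692.
P(Y = 10) = (1−p)^9 · p = 0.036534 · 0.307692 = 0.0112411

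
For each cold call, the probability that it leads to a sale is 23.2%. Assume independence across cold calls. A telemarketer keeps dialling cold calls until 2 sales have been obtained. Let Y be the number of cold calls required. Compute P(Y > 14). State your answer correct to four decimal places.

Needing more than 14 cold calls ⇔ fewer than 2 successes in the first 14. With X ~ Binomial(14, 0.232), P(Y > 14) = P(X ≤ 1).
  k=0: C(14,0)·0.232^0·0.768^14 = 0.024835
  k=1: C(14,1)·0.232^1·0.768^13 = 0.105030
P(X ≤ 1) = 0.129864

0.1299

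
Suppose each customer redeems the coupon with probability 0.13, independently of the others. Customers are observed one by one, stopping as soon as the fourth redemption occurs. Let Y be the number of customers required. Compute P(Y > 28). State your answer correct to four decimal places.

Needing more than 28 customers ⇔ fewer than 4 successes in the first 28. With X ~ Binomial(28, 0.13), P(Y > 28) = P(X ≤ 3).
  k=0: C(28,0)·0.13^0·0.87^28 = 0.020255
  k=1: C(28,1)·0.13^1·0.87^27 = 0.084746
  k=2: C(28,2)·0.13^2·0.87^26 = 0.170954
  k=3: C(28,3)·0.13^3·0.87^25 = 0.221389
P(X ≤ 3) = 0.497344

0.4973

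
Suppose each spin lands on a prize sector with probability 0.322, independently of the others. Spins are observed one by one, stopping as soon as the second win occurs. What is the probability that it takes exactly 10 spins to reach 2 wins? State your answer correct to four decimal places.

Y = trial on which the second success occurs; negative binomial, r=2, p=0.322.
P(Y=10) = C(9,1) · p^2 · (1−p)^8
= 9 · 0.10368 · 0.044652 = 0.041667

0.0417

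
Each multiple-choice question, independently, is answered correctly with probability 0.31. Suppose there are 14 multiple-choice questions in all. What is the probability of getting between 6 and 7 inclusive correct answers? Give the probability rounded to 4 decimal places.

0.2072

X ~ Binomial(14, 0.31); P(6 ≤ X ≤ 7) = Σ C(14,k) p^k (1−p)^(14−k) over k:
  k=6: C(14,6)·0.31^6·0.69^8 = 0.136936
  k=7: C(14,7)·0.31^7·0.69^7 = 0.070311
Total = 0.207247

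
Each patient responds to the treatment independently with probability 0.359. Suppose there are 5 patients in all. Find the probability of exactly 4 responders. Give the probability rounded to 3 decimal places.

X ~ Binomial(n=5, p=0.359).
P(X=4) = C(5,4) · p^4 · (1−p)^1
= 5 · 0.01661 · 0.641 = 0.05324

0.053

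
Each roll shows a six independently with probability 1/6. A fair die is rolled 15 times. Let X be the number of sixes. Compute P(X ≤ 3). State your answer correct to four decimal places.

0.7685

X ~ Binomial(15, 0.166667); P(X ≤ 3) = Σ C(15,k) p^k (1−p)^(15−k) over k:
  k=0: C(15,0)·0.166667^0·0.833333^15 = 0.064905
  k=1: C(15,1)·0.166667^1·0.833333^14 = 0.194716
  k=2: C(15,2)·0.166667^2·0.833333^13 = 0.272603
  k=3: C(15,3)·0.166667^3·0.833333^12 = 0.236256
Total = 0.768481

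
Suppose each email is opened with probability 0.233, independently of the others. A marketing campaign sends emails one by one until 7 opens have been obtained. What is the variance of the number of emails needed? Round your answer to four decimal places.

98.8966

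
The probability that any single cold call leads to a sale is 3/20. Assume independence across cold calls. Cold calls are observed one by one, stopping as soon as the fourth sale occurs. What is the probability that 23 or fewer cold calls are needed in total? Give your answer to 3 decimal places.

0.460

Finishing within 23 cold calls ⇔ at least 4 successes in the first 23. With X ~ Binomial(23, 0.15), P(Y ≤ 23) = 1 − P(X ≤ 3).
  k=0: C(23,0)·0.15^0·0.85^23 = 0.02380
  k=1: C(23,1)·0.15^1·0.85^22 = 0.09661
  k=2: C(23,2)·0.15^2·0.85^21 = 0.18754
  k=3: C(23,3)·0.15^3·0.85^20 = 0.23167
1 − 0.53963 = 0.46037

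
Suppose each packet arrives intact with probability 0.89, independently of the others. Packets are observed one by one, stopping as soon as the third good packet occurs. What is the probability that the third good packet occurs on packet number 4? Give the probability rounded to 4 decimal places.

0.2326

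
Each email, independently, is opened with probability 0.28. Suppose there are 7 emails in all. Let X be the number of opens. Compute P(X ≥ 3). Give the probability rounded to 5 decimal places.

0.30807

X ~ Binomial(7, 0.28); P(X ≥ 3) = Σ C(7,k) p^k (1−p)^(7−k) over k:
  k=3: C(7,3)·0.28^3·0.72^4 = 0.2064772
  k=4: C(7,4)·0.28^4·0.72^3 = 0.0802967
  k=5: C(7,5)·0.28^5·0.72^2 = 0.0187359
  k=6: C(7,6)·0.28^6·0.72^1 = 0.0024287
  k=7: C(7,7)·0.28^7·0.72^0 = 0.0001349
Total = 0.3080735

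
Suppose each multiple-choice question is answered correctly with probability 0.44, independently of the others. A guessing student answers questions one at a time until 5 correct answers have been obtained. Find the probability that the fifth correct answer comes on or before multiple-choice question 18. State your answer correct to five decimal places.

0.95096

Finishing within 18 multiple-choice questions ⇔ at least 5 successes in the first 18. With X ~ Binomial(18, 0.44), P(Y ≤ 18) = 1 − P(X ≤ 4).
  k=0: C(18,0)·0.44^0·0.56^18 = 0.0000293
  k=1: C(18,1)·0.44^1·0.56^17 = 0.0004149
  k=2: C(18,2)·0.44^2·0.56^16 = 0.0027708
  k=3: C(18,3)·0.44^3·0.56^15 = 0.0116110
  k=4: C(18,4)·0.44^4·0.56^14 = 0.0342109
1 − 0.0490369 = 0.9509631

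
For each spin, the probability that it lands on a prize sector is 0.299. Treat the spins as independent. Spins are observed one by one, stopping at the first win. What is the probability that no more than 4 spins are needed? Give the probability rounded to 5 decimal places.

Y = number of spins to the first success; geometric, p = 0.299.
P(Y ≤ 4) = 1 − (1−p)^4 = 1 − 0.2414749 = 0.7585251

0.75853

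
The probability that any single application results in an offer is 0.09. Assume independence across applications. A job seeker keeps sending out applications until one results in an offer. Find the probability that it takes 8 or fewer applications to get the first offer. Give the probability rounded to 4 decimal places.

Y = number of applications to the first success; geometric, p = 0.09.
P(Y ≤ 8) = 1 − (1−p)^8 = 1 − 0.470253 = 0.529747

0.5297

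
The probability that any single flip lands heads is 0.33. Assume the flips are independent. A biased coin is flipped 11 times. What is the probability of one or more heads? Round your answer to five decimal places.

P(at least one) = 1 − P(none) = 1 − (1 − 0.33)^11
= 1 − 0.0122130 = 0.9877870

0.98779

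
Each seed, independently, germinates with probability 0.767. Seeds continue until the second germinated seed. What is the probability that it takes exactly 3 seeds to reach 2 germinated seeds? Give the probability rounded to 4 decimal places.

Y = trial on which the second success occurs; negative binomial, r=2, p=0.767.
P(Y=3) = C(2,1) · p^2 · (1−p)^1
= 2 · 0.58829 · 0.233 = 0.274143

0.2741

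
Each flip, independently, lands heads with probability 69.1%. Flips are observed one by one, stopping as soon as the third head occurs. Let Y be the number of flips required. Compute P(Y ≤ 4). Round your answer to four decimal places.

0.6358

Finishing within 4 flips ⇔ at least 3 successes in the first 4. With X ~ Binomial(4, 0.691), P(Y ≤ 4) = 1 − P(X ≤ 2).
  k=0: C(4,0)·0.691^0·0.309^4 = 0.009117
  k=1: C(4,1)·0.691^1·0.309^3 = 0.081548
  k=2: C(4,2)·0.691^2·0.309^2 = 0.273542
1 − 0.364207 = 0.635793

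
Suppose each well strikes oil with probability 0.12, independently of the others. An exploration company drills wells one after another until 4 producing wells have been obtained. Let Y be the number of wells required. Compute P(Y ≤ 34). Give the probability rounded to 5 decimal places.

0.59529

Finishing within 34 wells ⇔ at least 4 successes in the first 34. With X ~ Binomial(34, 0.12), P(Y ≤ 34) = 1 − P(X ≤ 3).
  k=0: C(34,0)·0.12^0·0.88^34 = 0.0129542
  k=1: C(34,1)·0.12^1·0.88^33 = 0.0600604
  k=2: C(34,2)·0.12^2·0.88^32 = 0.1351359
  k=3: C(34,3)·0.12^3·0.88^31 = 0.1965614
1 − 0.4047119 = 0.5952881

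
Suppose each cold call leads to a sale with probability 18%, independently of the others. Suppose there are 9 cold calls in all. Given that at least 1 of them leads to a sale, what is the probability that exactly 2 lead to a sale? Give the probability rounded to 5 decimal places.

0.34932

X ~ Binomial(9, 0.18). Want P(X=2 | X≥1) = P(X=2) / P(X≥1).
P(X=2) = C(9,2)·0.18^2·0.82^7 = 0.2907666
P(X≥1) = 1 − 0.1676196 = 0.8323804
Ratio = 0.2907666 / 0.8323804 = 0.3493193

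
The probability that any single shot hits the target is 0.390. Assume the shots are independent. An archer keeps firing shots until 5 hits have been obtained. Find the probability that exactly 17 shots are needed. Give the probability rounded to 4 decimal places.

Y = trial on which the fifth success occurs; negative binomial, r=5, p=0.39.
P(Y=17) = C(16,4) · p^5 · (1−p)^12
= 1820 · 0.0090224 · 0.0026543 = 0.043587

0.0436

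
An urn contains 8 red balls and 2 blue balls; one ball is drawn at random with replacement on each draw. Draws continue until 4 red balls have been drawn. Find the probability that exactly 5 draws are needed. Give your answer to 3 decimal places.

0.328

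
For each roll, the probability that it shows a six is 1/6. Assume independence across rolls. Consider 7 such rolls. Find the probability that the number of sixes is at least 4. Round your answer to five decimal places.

X ~ Binomial(7, 0.166667); P(X ≥ 4) = Σ C(7,k) p^k (1−p)^(7−k) over k:
  k=4: C(7,4)·0.166667^4·0.833333^3 = 0.0156286
  k=5: C(7,5)·0.166667^5·0.833333^2 = 0.0018754
  k=6: C(7,6)·0.166667^6·0.833333^1 = 0.0001250
  k=7: C(7,7)·0.166667^7·0.833333^0 = 0.0000036
Total = 0.0176326

0.01763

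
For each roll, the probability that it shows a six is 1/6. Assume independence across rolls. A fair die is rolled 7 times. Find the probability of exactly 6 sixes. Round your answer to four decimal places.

0.0001

X ~ Binomial(n=7, p=0.166667).
P(X=6) = C(7,6) · p^6 · (1−p)^1
= 7 · 2.1433e-05 · 0.83333 = 0.000125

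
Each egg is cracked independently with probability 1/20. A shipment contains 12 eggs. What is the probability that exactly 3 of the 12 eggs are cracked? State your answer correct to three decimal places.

0.017

X ~ Binomial(n=12, p=0.05).
P(X=3) = C(12,3) · p^3 · (1−p)^9
= 220 · 0.000125 · 0.63025 = 0.01733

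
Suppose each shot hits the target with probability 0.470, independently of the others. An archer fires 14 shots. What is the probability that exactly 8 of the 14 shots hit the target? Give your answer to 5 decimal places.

X ~ Binomial(n=14, p=0.47).
P(X=8) = C(14,8) · p^8 · (1−p)^6
= 3003 · 0.0023811 · 0.022164 = 0.1584869

0.15849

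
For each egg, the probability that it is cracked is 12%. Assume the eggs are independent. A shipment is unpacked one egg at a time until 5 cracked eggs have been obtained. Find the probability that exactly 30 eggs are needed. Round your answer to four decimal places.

0.0242

Y = trial on which the fifth success occurs; negative binomial, r=5, p=0.12.
P(Y=30) = C(29,4) · p^5 · (1−p)^25
= 23751 · 2.4883e-05 · 0.040932 = 0.024191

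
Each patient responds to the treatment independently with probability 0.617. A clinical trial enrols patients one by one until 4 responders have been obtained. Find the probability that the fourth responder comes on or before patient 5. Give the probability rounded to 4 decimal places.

0.3669

Finishing within 5 patients ⇔ at least 4 successes in the first 5. With X ~ Binomial(5, 0.617), P(Y ≤ 5) = 1 − P(X ≤ 3).
  k=0: C(5,0)·0.617^0·0.383^5 = 0.008241
  k=1: C(5,1)·0.617^1·0.383^4 = 0.066382
  k=2: C(5,2)·0.617^2·0.383^3 = 0.213878
  k=3: C(5,3)·0.617^3·0.383^2 = 0.344551
1 − 0.633052 = 0.366948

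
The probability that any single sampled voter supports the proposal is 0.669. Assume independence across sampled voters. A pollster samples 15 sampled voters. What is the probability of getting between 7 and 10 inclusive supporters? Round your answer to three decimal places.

X ~ Binomial(15, 0.669); P(7 ≤ X ≤ 10) = Σ C(15,k) p^k (1−p)^(15−k) over k:
  k=7: C(15,7)·0.669^7·0.331^8 = 0.05561
  k=8: C(15,8)·0.669^8·0.331^7 = 0.11240
  k=9: C(15,9)·0.669^9·0.331^6 = 0.17669
  k=10: C(15,10)·0.669^10·0.331^5 = 0.21427
Total = 0.55896

0.559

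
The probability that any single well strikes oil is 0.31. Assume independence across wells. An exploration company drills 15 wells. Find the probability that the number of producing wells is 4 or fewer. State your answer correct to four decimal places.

0.4813

X ~ Binomial(15, 0.31); P(X ≤ 4) = Σ C(15,k) p^k (1−p)^(15−k) over k:
  k=0: C(15,0)·0.31^0·0.69^15 = 0.003826
  k=1: C(15,1)·0.31^1·0.69^14 = 0.025783
  k=2: C(15,2)·0.31^2·0.69^13 = 0.081087
  k=3: C(15,3)·0.31^3·0.69^12 = 0.157865
  k=4: C(15,4)·0.31^4·0.69^11 = 0.212774
Total = 0.481336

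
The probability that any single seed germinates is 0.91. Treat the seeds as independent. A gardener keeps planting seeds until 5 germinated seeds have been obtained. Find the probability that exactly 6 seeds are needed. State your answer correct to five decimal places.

0.28081

Y = trial on which the fifth success occurs; negative binomial, r=5, p=0.91.
P(Y=6) = C(5,4) · p^5 · (1−p)^1
= 5 · 0.62403 · 0.09 = 0.2808145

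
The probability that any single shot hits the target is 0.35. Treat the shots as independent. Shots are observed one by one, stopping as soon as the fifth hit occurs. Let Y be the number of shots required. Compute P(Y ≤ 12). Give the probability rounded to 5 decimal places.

Finishing within 12 shots ⇔ at least 5 successes in the first 12. With X ~ Binomial(12, 0.35), P(Y ≤ 12) = 1 − P(X ≤ 4).
  k=0: C(12,0)·0.35^0·0.65^12 = 0.0056880
  k=1: C(12,1)·0.35^1·0.65^11 = 0.0367533
  k=2: C(12,2)·0.35^2·0.65^10 = 0.1088463
  k=3: C(12,3)·0.35^3·0.65^9 = 0.1953651
  k=4: C(12,4)·0.35^4·0.65^8 = 0.2366924
1 − 0.5833451 = 0.4166549

0.41665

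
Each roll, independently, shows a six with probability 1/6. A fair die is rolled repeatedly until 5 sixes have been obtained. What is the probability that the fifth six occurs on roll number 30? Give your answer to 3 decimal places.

0.032

Y = trial on which the fifth success occurs; negative binomial, r=5, p=0.166667.
P(Y=30) = C(29,4) · p^5 · (1−p)^25
= 23751 · 0.0001286 · 0.010483 = 0.03202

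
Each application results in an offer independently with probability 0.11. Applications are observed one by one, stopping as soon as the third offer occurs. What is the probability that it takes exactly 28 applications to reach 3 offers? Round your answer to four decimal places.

0.0254

Y = trial on which the third success occurs; negative binomial, r=3, p=0.11.
P(Y=28) = C(27,2) · p^3 · (1−p)^25
= 351 · 0.001331 · 0.054294 = 0.025365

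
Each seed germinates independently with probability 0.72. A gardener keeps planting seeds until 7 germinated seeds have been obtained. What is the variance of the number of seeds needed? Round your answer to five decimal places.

3.78086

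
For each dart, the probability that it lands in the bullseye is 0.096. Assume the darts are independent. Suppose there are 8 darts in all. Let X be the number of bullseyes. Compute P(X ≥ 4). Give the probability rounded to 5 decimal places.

0.00433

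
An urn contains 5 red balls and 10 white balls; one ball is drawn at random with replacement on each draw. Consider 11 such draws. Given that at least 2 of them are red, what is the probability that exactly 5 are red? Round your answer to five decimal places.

X ~ Binomial(11, 0.333333). Want P(X=5 | X≥2) = P(X=5) / P(X≥2).
P(X=5) = C(11,5)·0.333333^5·0.666667^6 = 0.1669122
P(X≥2) = 1 − 0.0115610 − 0.0635856 = 0.9248534
Ratio = 0.1669122 / 0.9248534 = 0.1804743

0.18047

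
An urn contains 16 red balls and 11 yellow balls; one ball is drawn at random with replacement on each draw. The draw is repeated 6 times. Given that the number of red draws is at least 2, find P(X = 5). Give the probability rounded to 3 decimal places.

0.187

X ~ Binomial(6, 0.592593). Want P(X=5 | X≥2) = P(X=5) / P(X≥2).
P(X=5) = C(6,5)·0.592593^5·0.407407^1 = 0.17863
P(X≥2) = 1 − 0.00457 − 0.03991 = 0.95552
Ratio = 0.17863 / 0.95552 = 0.18695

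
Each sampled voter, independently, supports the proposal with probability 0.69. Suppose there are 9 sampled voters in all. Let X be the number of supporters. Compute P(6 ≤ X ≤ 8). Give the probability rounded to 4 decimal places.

0.6710

X ~ Binomial(9, 0.69); P(6 ≤ X ≤ 8) = Σ C(9,k) p^k (1−p)^(9−k) over k:
  k=6: C(9,6)·0.69^6·0.31^3 = 0.270059
  k=7: C(9,7)·0.69^7·0.31^2 = 0.257614
  k=8: C(9,8)·0.69^8·0.31^1 = 0.143350
Total = 0.671023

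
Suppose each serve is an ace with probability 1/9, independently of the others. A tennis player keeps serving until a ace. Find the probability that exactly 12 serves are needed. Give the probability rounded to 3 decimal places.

Geometric (trials to first success), p = 0.111111.
P(Y = 12) = (1−p)^11 · p = 0.27373 · 0.111111 = 0.03041

0.030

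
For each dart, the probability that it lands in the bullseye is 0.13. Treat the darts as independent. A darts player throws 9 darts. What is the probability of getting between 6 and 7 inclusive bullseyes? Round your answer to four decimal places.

0.0003

X ~ Binomial(9, 0.13); P(6 ≤ X ≤ 7) = Σ C(9,k) p^k (1−p)^(9−k) over k:
  k=6: C(9,6)·0.13^6·0.87^3 = 0.000267
  k=7: C(9,7)·0.13^7·0.87^2 = 0.000017
Total = 0.000284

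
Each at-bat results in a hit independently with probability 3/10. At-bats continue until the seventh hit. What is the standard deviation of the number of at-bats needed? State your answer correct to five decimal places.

Y = total at-bats until the seventh success; negative binomial with r=7, p=0.30.
SD(Y) = √[r(1−p)/p²] = √(54.4444444) = 7.3786479

7.37865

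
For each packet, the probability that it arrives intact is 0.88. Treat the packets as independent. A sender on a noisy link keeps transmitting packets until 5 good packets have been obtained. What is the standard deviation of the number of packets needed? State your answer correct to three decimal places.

Y = total packets until the fifth success; negative binomial with r=5, p=0.88.
SD(Y) = √[r(1−p)/p²] = √(0.77479) = 0.88022

0.880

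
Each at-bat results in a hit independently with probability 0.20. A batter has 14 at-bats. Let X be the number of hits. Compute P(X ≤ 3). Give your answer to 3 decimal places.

X ~ Binomial(14, 0.20); P(X ≤ 3) = Σ C(14,k) p^k (1−p)^(14−k) over k:
  k=0: C(14,0)·0.20^0·0.80^14 = 0.04398
  k=1: C(14,1)·0.20^1·0.80^13 = 0.15393
  k=2: C(14,2)·0.20^2·0.80^12 = 0.25014
  k=3: C(14,3)·0.20^3·0.80^11 = 0.25014
Total = 0.69819

0.698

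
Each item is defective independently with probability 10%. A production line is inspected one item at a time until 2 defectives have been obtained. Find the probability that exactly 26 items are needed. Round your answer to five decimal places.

0.01994

Y = trial on which the second success occurs; negative binomial, r=2, p=0.10.
P(Y=26) = C(25,1) · p^2 · (1−p)^24
= 25 · 0.01 · 0.079766 = 0.0199416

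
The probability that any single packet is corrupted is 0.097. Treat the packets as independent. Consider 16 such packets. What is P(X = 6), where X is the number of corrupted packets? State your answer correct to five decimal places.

X ~ Binomial(n=16, p=0.097).
P(X=6) = C(16,6) · p^6 · (1−p)^10
= 8008 · 8.3297e-07 · 0.36048 = 0.0024045

0.00240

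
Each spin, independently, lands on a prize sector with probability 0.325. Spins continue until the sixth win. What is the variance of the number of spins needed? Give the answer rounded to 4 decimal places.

38.3432

Y = total spins until the sixth success; negative binomial with r=6, p=0.325.
Var(Y) = r(1−p)/p² = 6·0.675 / 0.325² = 38.343195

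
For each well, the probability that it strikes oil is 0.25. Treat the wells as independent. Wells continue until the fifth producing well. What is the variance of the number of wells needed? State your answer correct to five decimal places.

60.00000

Y = total wells until the fifth success; negative binomial with r=5, p=0.25.
Var(Y) = r(1−p)/p² = 5·0.75 / 0.25² = 60.0000000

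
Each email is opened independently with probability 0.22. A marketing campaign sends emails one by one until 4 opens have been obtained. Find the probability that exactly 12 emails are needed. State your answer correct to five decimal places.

0.05296

Y = trial on which the fourth success occurs; negative binomial, r=4, p=0.22.
P(Y=12) = C(11,3) · p^4 · (1−p)^8
= 165 · 0.0023426 · 0.13701 = 0.0529580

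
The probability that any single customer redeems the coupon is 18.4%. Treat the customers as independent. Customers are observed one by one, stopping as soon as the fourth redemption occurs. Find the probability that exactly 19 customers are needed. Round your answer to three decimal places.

Y = trial on which the fourth success occurs; negative binomial, r=4, p=0.184.
P(Y=19) = C(18,3) · p^4 · (1−p)^15
= 816 · 0.0011462 · 0.047354 = 0.04429

0.044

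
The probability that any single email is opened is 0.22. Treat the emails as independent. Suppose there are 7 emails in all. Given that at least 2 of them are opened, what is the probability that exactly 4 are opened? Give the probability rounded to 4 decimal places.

0.0815

X ~ Binomial(7, 0.22). Want P(X=4 | X≥2) = P(X=4) / P(X≥2).
P(X=4) = C(7,4)·0.22^4·0.78^3 = 0.038908
P(X≥2) = 1 − 0.175656 − 0.346807 = 0.477537
Ratio = 0.038908 / 0.477537 = 0.081477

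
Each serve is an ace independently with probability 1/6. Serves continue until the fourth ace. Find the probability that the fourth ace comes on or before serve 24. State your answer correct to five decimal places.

0.58449

Finishing within 24 serves ⇔ at least 4 successes in the first 24. With X ~ Binomial(24, 0.166667), P(Y ≤ 24) = 1 − P(X ≤ 3).
  k=0: C(24,0)·0.166667^0·0.833333^24 = 0.0125791
  k=1: C(24,1)·0.166667^1·0.833333^23 = 0.0603798
  k=2: C(24,2)·0.166667^2·0.833333^22 = 0.1388734
  k=3: C(24,3)·0.166667^3·0.833333^21 = 0.2036810
1 − 0.4155133 = 0.5844867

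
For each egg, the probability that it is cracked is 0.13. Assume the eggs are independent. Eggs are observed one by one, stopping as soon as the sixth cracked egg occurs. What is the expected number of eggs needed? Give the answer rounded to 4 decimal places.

Y = total eggs until the sixth success; negative binomial with r=6, p=0.13.
E[Y] = r / p = 6 / 0.13 = 46.153846

46.1538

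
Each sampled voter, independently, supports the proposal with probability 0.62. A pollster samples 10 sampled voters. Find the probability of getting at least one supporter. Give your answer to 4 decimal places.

0.9999

P(at least one) = 1 − P(none) = 1 − (1 − 0.62)^10
= 1 − 0.000063 = 0.999937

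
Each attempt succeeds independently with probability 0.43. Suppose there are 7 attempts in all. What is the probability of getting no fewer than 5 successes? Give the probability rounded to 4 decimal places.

X ~ Binomial(7, 0.43); P(X ≥ 5) = Σ C(7,k) p^k (1−p)^(7−k) over k:
  k=5: C(7,5)·0.43^5·0.57^2 = 0.100302
  k=6: C(7,6)·0.43^6·0.57^1 = 0.025222
  k=7: C(7,7)·0.43^7·0.57^0 = 0.002718
Total = 0.128243

0.1282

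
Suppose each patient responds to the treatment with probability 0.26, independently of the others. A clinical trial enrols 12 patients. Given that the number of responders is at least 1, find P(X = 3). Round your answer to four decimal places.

X ~ Binomial(12, 0.26). Want P(X=3 | X≥1) = P(X=3) / P(X≥1).
P(X=3) = C(12,3)·0.26^3·0.74^9 = 0.257293
P(X≥1) = 1 − 0.026964 = 0.973036
Ratio = 0.257293 / 0.973036 = 0.264423

0.2644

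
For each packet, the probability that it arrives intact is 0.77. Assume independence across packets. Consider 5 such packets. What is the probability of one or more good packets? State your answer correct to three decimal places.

P(at least one) = 1 − P(none) = 1 − (1 − 0.77)^5
= 1 − 0.00064 = 0.99936

0.999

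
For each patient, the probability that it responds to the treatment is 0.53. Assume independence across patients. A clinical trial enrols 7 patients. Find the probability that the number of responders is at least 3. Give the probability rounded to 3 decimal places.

0.820

X ~ Binomial(7, 0.53); P(X ≥ 3) = Σ C(7,k) p^k (1−p)^(7−k) over k:
  k=3: C(7,3)·0.53^3·0.47^4 = 0.25427
  k=4: C(7,4)·0.53^4·0.47^3 = 0.28672
  k=5: C(7,5)·0.53^5·0.47^2 = 0.19400
  k=6: C(7,6)·0.53^6·0.47^1 = 0.07292
  k=7: C(7,7)·0.53^7·0.47^0 = 0.01175
Total = 0.81965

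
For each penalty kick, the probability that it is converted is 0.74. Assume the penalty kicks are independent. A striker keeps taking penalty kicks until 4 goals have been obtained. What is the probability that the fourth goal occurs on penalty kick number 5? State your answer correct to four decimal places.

0.3119

Y = trial on which the fourth success occurs; negative binomial, r=4, p=0.74.
P(Y=5) = C(4,3) · p^4 · (1−p)^1
= 4 · 0.29987 · 0.26 = 0.311860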